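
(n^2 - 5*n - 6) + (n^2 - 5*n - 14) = 2*n^2 - 10*n - 20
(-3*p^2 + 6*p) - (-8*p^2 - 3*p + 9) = 5*p^2 + 9*p - 9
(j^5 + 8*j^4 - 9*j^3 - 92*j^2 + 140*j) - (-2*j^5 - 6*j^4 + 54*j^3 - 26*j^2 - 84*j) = 3*j^5 + 14*j^4 - 63*j^3 - 66*j^2 + 224*j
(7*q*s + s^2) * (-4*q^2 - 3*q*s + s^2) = -28*q^3*s - 25*q^2*s^2 + 4*q*s^3 + s^4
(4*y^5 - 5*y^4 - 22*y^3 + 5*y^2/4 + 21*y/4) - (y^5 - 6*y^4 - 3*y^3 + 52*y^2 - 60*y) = 3*y^5 + y^4 - 19*y^3 - 203*y^2/4 + 261*y/4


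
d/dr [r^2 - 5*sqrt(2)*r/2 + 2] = 2*r - 5*sqrt(2)/2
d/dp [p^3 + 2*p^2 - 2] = p*(3*p + 4)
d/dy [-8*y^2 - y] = -16*y - 1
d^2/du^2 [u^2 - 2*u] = 2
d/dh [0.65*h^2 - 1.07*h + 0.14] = 1.3*h - 1.07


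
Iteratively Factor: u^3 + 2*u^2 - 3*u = (u)*(u^2 + 2*u - 3) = u*(u - 1)*(u + 3)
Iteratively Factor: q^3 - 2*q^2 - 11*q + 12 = (q - 1)*(q^2 - q - 12) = (q - 1)*(q + 3)*(q - 4)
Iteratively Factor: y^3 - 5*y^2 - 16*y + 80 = (y + 4)*(y^2 - 9*y + 20) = (y - 4)*(y + 4)*(y - 5)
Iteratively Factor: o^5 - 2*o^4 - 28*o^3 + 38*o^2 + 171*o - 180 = (o - 3)*(o^4 + o^3 - 25*o^2 - 37*o + 60) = (o - 3)*(o - 1)*(o^3 + 2*o^2 - 23*o - 60) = (o - 5)*(o - 3)*(o - 1)*(o^2 + 7*o + 12) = (o - 5)*(o - 3)*(o - 1)*(o + 4)*(o + 3)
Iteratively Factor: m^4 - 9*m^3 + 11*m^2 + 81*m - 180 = (m - 5)*(m^3 - 4*m^2 - 9*m + 36) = (m - 5)*(m + 3)*(m^2 - 7*m + 12) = (m - 5)*(m - 4)*(m + 3)*(m - 3)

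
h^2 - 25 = (h - 5)*(h + 5)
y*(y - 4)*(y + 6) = y^3 + 2*y^2 - 24*y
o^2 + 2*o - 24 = (o - 4)*(o + 6)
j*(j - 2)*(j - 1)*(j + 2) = j^4 - j^3 - 4*j^2 + 4*j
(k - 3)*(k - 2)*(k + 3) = k^3 - 2*k^2 - 9*k + 18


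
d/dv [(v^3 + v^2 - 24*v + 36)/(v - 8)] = (2*v^3 - 23*v^2 - 16*v + 156)/(v^2 - 16*v + 64)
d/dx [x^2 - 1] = 2*x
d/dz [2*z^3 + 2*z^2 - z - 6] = 6*z^2 + 4*z - 1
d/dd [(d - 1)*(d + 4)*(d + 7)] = 3*d^2 + 20*d + 17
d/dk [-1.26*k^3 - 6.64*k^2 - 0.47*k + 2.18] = -3.78*k^2 - 13.28*k - 0.47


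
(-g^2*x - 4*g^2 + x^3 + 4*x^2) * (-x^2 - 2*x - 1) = g^2*x^3 + 6*g^2*x^2 + 9*g^2*x + 4*g^2 - x^5 - 6*x^4 - 9*x^3 - 4*x^2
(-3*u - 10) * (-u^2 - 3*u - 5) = 3*u^3 + 19*u^2 + 45*u + 50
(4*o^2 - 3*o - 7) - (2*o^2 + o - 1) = 2*o^2 - 4*o - 6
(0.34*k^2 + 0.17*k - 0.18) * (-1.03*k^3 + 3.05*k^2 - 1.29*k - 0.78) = -0.3502*k^5 + 0.8619*k^4 + 0.2653*k^3 - 1.0335*k^2 + 0.0996*k + 0.1404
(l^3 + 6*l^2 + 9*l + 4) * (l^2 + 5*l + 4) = l^5 + 11*l^4 + 43*l^3 + 73*l^2 + 56*l + 16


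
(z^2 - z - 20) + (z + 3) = z^2 - 17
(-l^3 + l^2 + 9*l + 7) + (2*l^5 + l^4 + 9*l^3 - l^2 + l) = 2*l^5 + l^4 + 8*l^3 + 10*l + 7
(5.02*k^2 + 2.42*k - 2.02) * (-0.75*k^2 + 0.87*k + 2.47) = -3.765*k^4 + 2.5524*k^3 + 16.0198*k^2 + 4.22*k - 4.9894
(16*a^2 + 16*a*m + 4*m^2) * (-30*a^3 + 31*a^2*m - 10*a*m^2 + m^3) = -480*a^5 + 16*a^4*m + 216*a^3*m^2 - 20*a^2*m^3 - 24*a*m^4 + 4*m^5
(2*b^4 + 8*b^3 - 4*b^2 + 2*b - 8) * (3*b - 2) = 6*b^5 + 20*b^4 - 28*b^3 + 14*b^2 - 28*b + 16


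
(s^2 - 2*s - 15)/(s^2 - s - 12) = (s - 5)/(s - 4)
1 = 1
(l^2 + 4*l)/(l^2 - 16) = l/(l - 4)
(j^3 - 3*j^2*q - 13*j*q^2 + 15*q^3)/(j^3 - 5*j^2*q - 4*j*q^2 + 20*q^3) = (-j^2 - 2*j*q + 3*q^2)/(-j^2 + 4*q^2)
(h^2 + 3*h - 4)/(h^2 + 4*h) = (h - 1)/h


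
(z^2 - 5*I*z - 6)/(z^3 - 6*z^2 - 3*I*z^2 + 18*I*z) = (z - 2*I)/(z*(z - 6))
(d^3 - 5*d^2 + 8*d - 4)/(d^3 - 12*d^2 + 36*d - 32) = (d - 1)/(d - 8)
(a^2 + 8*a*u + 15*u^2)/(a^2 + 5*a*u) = (a + 3*u)/a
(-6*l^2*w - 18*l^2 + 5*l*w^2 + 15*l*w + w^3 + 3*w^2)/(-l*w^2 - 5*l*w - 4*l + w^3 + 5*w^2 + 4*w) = (6*l*w + 18*l + w^2 + 3*w)/(w^2 + 5*w + 4)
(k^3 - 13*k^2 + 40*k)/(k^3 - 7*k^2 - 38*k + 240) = k/(k + 6)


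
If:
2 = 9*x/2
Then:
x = 4/9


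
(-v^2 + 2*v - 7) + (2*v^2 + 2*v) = v^2 + 4*v - 7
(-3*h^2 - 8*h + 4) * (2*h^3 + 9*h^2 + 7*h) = -6*h^5 - 43*h^4 - 85*h^3 - 20*h^2 + 28*h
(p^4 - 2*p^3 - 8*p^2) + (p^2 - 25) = p^4 - 2*p^3 - 7*p^2 - 25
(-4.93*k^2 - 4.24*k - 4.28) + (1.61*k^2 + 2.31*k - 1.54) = -3.32*k^2 - 1.93*k - 5.82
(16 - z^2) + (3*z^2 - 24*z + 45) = 2*z^2 - 24*z + 61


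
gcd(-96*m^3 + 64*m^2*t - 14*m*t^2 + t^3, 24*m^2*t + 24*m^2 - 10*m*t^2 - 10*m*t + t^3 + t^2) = 24*m^2 - 10*m*t + t^2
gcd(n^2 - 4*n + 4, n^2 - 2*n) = n - 2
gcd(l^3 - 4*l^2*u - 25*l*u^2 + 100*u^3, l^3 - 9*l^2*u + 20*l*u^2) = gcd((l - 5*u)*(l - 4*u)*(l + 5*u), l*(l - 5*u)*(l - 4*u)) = l^2 - 9*l*u + 20*u^2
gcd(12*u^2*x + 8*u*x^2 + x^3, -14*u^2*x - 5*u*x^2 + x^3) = 2*u*x + x^2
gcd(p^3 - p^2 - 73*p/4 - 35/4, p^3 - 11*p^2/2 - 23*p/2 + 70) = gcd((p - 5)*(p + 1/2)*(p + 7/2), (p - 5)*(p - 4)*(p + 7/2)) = p^2 - 3*p/2 - 35/2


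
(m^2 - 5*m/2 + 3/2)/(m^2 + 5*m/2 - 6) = (m - 1)/(m + 4)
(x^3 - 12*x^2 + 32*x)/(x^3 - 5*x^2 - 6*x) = (-x^2 + 12*x - 32)/(-x^2 + 5*x + 6)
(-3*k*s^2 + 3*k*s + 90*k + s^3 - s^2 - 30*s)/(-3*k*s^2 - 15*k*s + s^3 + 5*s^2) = (s - 6)/s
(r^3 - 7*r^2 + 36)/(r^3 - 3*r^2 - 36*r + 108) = (r + 2)/(r + 6)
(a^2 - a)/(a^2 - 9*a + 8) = a/(a - 8)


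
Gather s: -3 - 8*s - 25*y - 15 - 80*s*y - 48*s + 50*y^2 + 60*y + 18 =s*(-80*y - 56) + 50*y^2 + 35*y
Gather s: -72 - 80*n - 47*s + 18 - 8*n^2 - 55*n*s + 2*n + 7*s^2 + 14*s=-8*n^2 - 78*n + 7*s^2 + s*(-55*n - 33) - 54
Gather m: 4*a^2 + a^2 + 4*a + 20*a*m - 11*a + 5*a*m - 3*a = 5*a^2 + 25*a*m - 10*a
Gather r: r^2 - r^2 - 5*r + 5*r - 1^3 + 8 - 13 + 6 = 0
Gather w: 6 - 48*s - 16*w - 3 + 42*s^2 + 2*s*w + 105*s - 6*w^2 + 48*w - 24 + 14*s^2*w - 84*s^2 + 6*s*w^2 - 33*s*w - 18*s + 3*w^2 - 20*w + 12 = -42*s^2 + 39*s + w^2*(6*s - 3) + w*(14*s^2 - 31*s + 12) - 9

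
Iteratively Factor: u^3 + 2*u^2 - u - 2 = (u + 1)*(u^2 + u - 2) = (u - 1)*(u + 1)*(u + 2)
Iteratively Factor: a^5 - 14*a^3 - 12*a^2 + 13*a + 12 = (a + 3)*(a^4 - 3*a^3 - 5*a^2 + 3*a + 4) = (a - 4)*(a + 3)*(a^3 + a^2 - a - 1) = (a - 4)*(a + 1)*(a + 3)*(a^2 - 1) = (a - 4)*(a + 1)^2*(a + 3)*(a - 1)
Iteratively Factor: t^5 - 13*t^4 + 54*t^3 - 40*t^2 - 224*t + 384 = (t - 4)*(t^4 - 9*t^3 + 18*t^2 + 32*t - 96) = (t - 4)*(t - 3)*(t^3 - 6*t^2 + 32) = (t - 4)*(t - 3)*(t + 2)*(t^2 - 8*t + 16) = (t - 4)^2*(t - 3)*(t + 2)*(t - 4)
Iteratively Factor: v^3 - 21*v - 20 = (v + 1)*(v^2 - v - 20) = (v - 5)*(v + 1)*(v + 4)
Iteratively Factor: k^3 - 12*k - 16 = (k + 2)*(k^2 - 2*k - 8) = (k + 2)^2*(k - 4)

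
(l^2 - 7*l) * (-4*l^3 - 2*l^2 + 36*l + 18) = -4*l^5 + 26*l^4 + 50*l^3 - 234*l^2 - 126*l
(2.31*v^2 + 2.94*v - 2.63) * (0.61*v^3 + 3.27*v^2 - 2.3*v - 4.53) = 1.4091*v^5 + 9.3471*v^4 + 2.6965*v^3 - 25.8264*v^2 - 7.2692*v + 11.9139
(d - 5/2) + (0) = d - 5/2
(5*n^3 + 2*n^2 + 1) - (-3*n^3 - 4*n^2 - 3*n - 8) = 8*n^3 + 6*n^2 + 3*n + 9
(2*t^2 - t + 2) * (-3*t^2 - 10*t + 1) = -6*t^4 - 17*t^3 + 6*t^2 - 21*t + 2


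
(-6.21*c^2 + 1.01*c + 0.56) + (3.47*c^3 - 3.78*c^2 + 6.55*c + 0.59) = 3.47*c^3 - 9.99*c^2 + 7.56*c + 1.15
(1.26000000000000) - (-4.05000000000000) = 5.31000000000000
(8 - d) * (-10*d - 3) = 10*d^2 - 77*d - 24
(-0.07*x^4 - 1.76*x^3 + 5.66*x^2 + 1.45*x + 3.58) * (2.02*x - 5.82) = -0.1414*x^5 - 3.1478*x^4 + 21.6764*x^3 - 30.0122*x^2 - 1.2074*x - 20.8356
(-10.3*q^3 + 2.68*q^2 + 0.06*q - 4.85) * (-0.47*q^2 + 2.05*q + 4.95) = 4.841*q^5 - 22.3746*q^4 - 45.5192*q^3 + 15.6685*q^2 - 9.6455*q - 24.0075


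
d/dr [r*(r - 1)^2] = (r - 1)*(3*r - 1)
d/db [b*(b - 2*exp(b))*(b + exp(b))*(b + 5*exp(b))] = 4*b^3*exp(b) + 4*b^3 - 14*b^2*exp(2*b) + 12*b^2*exp(b) - 30*b*exp(3*b) - 14*b*exp(2*b) - 10*exp(3*b)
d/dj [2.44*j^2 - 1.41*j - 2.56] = 4.88*j - 1.41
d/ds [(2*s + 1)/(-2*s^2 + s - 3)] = (-4*s^2 + 2*s + (2*s + 1)*(4*s - 1) - 6)/(2*s^2 - s + 3)^2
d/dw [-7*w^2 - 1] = -14*w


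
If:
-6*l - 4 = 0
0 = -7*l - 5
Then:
No Solution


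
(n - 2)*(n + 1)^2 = n^3 - 3*n - 2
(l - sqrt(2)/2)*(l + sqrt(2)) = l^2 + sqrt(2)*l/2 - 1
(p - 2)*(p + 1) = p^2 - p - 2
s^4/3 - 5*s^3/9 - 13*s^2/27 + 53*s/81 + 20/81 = (s/3 + 1/3)*(s - 5/3)*(s - 4/3)*(s + 1/3)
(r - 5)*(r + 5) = r^2 - 25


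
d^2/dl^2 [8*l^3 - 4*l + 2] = 48*l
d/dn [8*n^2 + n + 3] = 16*n + 1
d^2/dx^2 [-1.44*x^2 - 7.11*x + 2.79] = -2.88000000000000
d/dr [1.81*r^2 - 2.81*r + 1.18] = 3.62*r - 2.81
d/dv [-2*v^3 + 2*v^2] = 2*v*(2 - 3*v)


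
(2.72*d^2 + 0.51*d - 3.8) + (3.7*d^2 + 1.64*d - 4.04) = 6.42*d^2 + 2.15*d - 7.84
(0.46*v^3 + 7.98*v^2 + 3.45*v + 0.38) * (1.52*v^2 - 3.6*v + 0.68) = 0.6992*v^5 + 10.4736*v^4 - 23.1712*v^3 - 6.416*v^2 + 0.978*v + 0.2584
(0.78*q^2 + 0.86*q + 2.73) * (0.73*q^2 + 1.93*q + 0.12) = 0.5694*q^4 + 2.1332*q^3 + 3.7463*q^2 + 5.3721*q + 0.3276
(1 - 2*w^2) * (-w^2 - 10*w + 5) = 2*w^4 + 20*w^3 - 11*w^2 - 10*w + 5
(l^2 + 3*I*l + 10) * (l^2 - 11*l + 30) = l^4 - 11*l^3 + 3*I*l^3 + 40*l^2 - 33*I*l^2 - 110*l + 90*I*l + 300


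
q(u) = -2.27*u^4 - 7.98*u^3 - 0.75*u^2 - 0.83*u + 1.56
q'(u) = -9.08*u^3 - 23.94*u^2 - 1.5*u - 0.83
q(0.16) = 1.37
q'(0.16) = -1.72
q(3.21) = -513.80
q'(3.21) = -552.66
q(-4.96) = -412.92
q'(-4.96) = 525.63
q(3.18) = -497.41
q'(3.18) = -539.68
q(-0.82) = 5.11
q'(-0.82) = -10.69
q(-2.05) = 28.77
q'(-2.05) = -20.14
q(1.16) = -16.98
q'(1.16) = -48.96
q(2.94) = -379.75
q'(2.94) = -442.91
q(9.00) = -20777.55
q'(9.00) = -8572.79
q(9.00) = -20777.55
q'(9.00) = -8572.79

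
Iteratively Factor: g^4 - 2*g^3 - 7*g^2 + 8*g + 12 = (g - 2)*(g^3 - 7*g - 6) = (g - 2)*(g + 2)*(g^2 - 2*g - 3) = (g - 2)*(g + 1)*(g + 2)*(g - 3)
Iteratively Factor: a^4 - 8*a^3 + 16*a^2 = (a)*(a^3 - 8*a^2 + 16*a) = a*(a - 4)*(a^2 - 4*a) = a^2*(a - 4)*(a - 4)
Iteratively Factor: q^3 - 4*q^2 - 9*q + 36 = (q - 3)*(q^2 - q - 12) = (q - 3)*(q + 3)*(q - 4)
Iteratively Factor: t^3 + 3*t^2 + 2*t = (t + 2)*(t^2 + t) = (t + 1)*(t + 2)*(t)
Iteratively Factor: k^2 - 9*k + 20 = (k - 4)*(k - 5)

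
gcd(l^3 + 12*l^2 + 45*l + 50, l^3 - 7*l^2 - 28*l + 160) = l + 5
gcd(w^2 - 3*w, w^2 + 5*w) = w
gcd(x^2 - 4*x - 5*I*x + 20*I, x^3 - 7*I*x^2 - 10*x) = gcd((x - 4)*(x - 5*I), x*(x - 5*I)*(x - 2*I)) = x - 5*I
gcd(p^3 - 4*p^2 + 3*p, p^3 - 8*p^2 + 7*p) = p^2 - p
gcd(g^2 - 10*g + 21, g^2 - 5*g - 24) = 1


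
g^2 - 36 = (g - 6)*(g + 6)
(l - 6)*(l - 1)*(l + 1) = l^3 - 6*l^2 - l + 6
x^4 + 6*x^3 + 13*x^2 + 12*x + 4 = (x + 1)^2*(x + 2)^2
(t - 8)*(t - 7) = t^2 - 15*t + 56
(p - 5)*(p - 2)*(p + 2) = p^3 - 5*p^2 - 4*p + 20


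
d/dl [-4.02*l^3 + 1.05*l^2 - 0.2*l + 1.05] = -12.06*l^2 + 2.1*l - 0.2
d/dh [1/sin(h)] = -cos(h)/sin(h)^2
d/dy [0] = 0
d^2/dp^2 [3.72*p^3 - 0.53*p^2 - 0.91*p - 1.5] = 22.32*p - 1.06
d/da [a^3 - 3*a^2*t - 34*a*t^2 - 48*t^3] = 3*a^2 - 6*a*t - 34*t^2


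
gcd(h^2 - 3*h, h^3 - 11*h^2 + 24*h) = h^2 - 3*h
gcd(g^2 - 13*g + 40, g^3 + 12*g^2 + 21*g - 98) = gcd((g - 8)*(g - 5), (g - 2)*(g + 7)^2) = 1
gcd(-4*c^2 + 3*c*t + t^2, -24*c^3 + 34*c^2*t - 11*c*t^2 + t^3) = -c + t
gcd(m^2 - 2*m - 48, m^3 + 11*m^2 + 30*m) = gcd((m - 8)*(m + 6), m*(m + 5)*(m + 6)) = m + 6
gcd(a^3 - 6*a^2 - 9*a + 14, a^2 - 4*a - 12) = a + 2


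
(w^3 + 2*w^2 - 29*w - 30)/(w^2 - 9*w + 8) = (w^3 + 2*w^2 - 29*w - 30)/(w^2 - 9*w + 8)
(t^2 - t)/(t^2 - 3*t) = (t - 1)/(t - 3)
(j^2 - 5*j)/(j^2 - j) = (j - 5)/(j - 1)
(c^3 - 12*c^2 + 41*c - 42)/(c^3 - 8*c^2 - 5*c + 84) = (c^2 - 5*c + 6)/(c^2 - c - 12)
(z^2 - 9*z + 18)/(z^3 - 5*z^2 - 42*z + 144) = (z - 6)/(z^2 - 2*z - 48)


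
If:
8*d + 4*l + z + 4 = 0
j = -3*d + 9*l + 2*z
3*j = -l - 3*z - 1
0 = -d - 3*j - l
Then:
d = -83/193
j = 29/193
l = -4/193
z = -92/193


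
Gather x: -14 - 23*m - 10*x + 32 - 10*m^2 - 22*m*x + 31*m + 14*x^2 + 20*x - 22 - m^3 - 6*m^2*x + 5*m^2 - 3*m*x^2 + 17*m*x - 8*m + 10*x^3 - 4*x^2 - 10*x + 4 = -m^3 - 5*m^2 + 10*x^3 + x^2*(10 - 3*m) + x*(-6*m^2 - 5*m)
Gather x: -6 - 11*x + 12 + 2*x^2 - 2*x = 2*x^2 - 13*x + 6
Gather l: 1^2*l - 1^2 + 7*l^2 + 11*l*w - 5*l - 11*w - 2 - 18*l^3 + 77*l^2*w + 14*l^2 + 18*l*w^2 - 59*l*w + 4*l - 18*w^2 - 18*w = -18*l^3 + l^2*(77*w + 21) + l*(18*w^2 - 48*w) - 18*w^2 - 29*w - 3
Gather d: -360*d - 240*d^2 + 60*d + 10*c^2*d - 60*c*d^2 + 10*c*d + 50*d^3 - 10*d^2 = 50*d^3 + d^2*(-60*c - 250) + d*(10*c^2 + 10*c - 300)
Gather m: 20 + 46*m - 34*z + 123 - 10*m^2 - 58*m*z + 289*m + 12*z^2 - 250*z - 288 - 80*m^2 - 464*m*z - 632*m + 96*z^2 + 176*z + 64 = -90*m^2 + m*(-522*z - 297) + 108*z^2 - 108*z - 81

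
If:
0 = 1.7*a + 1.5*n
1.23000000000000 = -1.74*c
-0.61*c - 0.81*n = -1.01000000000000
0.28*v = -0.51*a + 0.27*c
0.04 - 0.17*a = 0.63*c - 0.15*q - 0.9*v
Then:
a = -1.57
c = -0.71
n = 1.78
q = -18.08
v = 2.18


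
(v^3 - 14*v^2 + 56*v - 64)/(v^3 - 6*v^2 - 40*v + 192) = (v - 2)/(v + 6)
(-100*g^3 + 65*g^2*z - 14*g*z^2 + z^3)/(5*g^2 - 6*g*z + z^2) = (20*g^2 - 9*g*z + z^2)/(-g + z)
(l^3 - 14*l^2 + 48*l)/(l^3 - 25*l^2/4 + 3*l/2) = 4*(l - 8)/(4*l - 1)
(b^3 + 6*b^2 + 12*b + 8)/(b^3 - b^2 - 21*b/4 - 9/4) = 4*(b^3 + 6*b^2 + 12*b + 8)/(4*b^3 - 4*b^2 - 21*b - 9)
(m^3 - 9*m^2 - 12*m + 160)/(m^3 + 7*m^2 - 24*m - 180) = (m^2 - 4*m - 32)/(m^2 + 12*m + 36)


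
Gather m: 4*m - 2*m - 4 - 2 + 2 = 2*m - 4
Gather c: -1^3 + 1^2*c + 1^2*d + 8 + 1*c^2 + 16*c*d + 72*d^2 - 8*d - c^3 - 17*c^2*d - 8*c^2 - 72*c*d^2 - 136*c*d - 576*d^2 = -c^3 + c^2*(-17*d - 7) + c*(-72*d^2 - 120*d + 1) - 504*d^2 - 7*d + 7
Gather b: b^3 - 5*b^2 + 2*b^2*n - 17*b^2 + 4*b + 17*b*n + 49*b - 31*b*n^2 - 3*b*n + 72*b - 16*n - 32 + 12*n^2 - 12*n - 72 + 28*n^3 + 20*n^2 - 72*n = b^3 + b^2*(2*n - 22) + b*(-31*n^2 + 14*n + 125) + 28*n^3 + 32*n^2 - 100*n - 104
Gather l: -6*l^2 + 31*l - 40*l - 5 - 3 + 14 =-6*l^2 - 9*l + 6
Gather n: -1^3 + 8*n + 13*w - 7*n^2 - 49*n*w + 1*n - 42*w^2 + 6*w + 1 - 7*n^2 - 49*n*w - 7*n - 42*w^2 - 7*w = -14*n^2 + n*(2 - 98*w) - 84*w^2 + 12*w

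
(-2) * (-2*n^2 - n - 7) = 4*n^2 + 2*n + 14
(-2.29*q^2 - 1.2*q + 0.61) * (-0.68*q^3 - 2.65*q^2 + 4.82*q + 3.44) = 1.5572*q^5 + 6.8845*q^4 - 8.2726*q^3 - 15.2781*q^2 - 1.1878*q + 2.0984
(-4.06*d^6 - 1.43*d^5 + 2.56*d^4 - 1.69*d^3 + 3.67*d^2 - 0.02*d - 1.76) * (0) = 0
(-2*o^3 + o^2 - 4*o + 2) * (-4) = 8*o^3 - 4*o^2 + 16*o - 8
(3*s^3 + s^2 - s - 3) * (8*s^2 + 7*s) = 24*s^5 + 29*s^4 - s^3 - 31*s^2 - 21*s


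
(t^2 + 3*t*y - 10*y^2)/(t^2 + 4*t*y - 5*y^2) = (-t + 2*y)/(-t + y)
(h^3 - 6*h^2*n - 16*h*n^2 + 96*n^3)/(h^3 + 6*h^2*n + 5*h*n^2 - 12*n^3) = (h^2 - 10*h*n + 24*n^2)/(h^2 + 2*h*n - 3*n^2)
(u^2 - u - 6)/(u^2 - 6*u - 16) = (u - 3)/(u - 8)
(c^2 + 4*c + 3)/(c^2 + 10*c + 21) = (c + 1)/(c + 7)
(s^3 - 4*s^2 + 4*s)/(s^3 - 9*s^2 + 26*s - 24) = s*(s - 2)/(s^2 - 7*s + 12)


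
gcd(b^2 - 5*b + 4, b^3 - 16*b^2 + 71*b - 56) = b - 1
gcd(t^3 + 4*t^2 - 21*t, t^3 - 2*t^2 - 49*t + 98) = t + 7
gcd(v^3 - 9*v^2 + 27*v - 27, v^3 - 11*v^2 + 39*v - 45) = v^2 - 6*v + 9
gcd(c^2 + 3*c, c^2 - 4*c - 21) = c + 3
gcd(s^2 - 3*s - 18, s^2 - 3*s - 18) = s^2 - 3*s - 18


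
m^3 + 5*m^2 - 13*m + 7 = (m - 1)^2*(m + 7)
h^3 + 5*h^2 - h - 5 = (h - 1)*(h + 1)*(h + 5)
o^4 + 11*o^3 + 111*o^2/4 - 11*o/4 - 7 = (o - 1/2)*(o + 1/2)*(o + 4)*(o + 7)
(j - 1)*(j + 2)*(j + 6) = j^3 + 7*j^2 + 4*j - 12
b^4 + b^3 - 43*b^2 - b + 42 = (b - 6)*(b - 1)*(b + 1)*(b + 7)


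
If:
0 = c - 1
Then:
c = 1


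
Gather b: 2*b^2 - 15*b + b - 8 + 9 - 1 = 2*b^2 - 14*b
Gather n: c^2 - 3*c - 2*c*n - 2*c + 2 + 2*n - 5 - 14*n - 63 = c^2 - 5*c + n*(-2*c - 12) - 66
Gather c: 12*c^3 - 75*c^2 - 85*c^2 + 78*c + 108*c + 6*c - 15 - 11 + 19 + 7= 12*c^3 - 160*c^2 + 192*c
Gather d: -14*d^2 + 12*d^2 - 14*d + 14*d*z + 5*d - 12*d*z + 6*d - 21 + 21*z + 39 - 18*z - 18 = -2*d^2 + d*(2*z - 3) + 3*z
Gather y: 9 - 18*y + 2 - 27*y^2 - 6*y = -27*y^2 - 24*y + 11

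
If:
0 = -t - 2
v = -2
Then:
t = -2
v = -2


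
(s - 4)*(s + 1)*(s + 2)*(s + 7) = s^4 + 6*s^3 - 17*s^2 - 78*s - 56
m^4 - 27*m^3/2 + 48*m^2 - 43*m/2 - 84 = (m - 8)*(m - 7/2)*(m - 3)*(m + 1)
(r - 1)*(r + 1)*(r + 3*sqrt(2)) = r^3 + 3*sqrt(2)*r^2 - r - 3*sqrt(2)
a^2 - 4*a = a*(a - 4)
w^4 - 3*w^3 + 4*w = w*(w - 2)^2*(w + 1)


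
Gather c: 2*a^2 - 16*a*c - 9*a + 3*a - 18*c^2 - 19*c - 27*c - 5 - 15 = 2*a^2 - 6*a - 18*c^2 + c*(-16*a - 46) - 20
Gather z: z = z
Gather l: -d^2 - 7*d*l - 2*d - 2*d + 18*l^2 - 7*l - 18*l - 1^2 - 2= -d^2 - 4*d + 18*l^2 + l*(-7*d - 25) - 3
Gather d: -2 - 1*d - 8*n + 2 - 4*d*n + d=-4*d*n - 8*n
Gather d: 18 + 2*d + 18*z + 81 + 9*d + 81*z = 11*d + 99*z + 99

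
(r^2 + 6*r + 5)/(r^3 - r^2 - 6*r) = (r^2 + 6*r + 5)/(r*(r^2 - r - 6))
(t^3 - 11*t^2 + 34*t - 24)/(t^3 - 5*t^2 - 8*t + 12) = (t - 4)/(t + 2)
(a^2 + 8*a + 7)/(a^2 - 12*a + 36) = (a^2 + 8*a + 7)/(a^2 - 12*a + 36)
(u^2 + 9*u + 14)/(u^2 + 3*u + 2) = (u + 7)/(u + 1)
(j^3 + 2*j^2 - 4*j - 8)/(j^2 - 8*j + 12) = (j^2 + 4*j + 4)/(j - 6)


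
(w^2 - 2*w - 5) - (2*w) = w^2 - 4*w - 5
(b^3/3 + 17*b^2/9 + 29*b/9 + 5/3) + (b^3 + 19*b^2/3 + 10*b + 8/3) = 4*b^3/3 + 74*b^2/9 + 119*b/9 + 13/3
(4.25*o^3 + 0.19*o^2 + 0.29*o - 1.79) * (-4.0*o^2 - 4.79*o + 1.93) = -17.0*o^5 - 21.1175*o^4 + 6.1324*o^3 + 6.1376*o^2 + 9.1338*o - 3.4547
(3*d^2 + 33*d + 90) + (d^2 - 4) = 4*d^2 + 33*d + 86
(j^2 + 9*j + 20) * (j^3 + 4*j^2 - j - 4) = j^5 + 13*j^4 + 55*j^3 + 67*j^2 - 56*j - 80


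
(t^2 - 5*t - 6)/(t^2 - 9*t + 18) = (t + 1)/(t - 3)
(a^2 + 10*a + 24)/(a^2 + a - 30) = (a + 4)/(a - 5)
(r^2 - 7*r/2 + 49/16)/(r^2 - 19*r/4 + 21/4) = (r - 7/4)/(r - 3)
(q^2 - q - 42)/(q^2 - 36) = (q - 7)/(q - 6)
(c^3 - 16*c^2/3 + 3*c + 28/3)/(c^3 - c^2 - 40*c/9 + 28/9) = 3*(c^2 - 3*c - 4)/(3*c^2 + 4*c - 4)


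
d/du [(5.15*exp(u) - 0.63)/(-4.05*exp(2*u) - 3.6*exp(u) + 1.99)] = (20.8575*exp(2*u) - 5.103*exp(u) + 7.9805)*exp(u)/(16.4025*exp(4*u) + 29.16*exp(3*u) - 3.159*exp(2*u) - 14.328*exp(u) + 3.9601)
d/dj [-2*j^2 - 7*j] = -4*j - 7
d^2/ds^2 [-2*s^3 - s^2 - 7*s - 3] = -12*s - 2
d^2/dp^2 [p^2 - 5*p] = 2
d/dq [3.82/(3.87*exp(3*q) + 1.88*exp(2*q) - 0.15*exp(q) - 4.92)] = (-44.3502*exp(2*q) - 14.3632*exp(q) + 0.573)*exp(q)/(3.87*exp(3*q) + 1.88*exp(2*q) - 0.15*exp(q) - 4.92)^2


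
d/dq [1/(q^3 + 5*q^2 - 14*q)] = (-3*q^2 - 10*q + 14)/(q^2*(q^2 + 5*q - 14)^2)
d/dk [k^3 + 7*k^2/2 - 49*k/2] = 3*k^2 + 7*k - 49/2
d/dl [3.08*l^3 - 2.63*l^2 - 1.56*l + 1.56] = 9.24*l^2 - 5.26*l - 1.56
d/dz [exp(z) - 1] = exp(z)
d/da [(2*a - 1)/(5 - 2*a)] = 8/(2*a - 5)^2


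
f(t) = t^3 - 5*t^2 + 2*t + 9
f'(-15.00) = 827.00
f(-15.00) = -4521.00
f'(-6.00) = 170.00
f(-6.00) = -399.00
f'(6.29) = 57.79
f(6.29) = 72.62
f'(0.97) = -4.88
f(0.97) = 7.15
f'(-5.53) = 149.04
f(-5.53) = -324.08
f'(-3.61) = 77.20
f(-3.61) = -110.43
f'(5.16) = 30.28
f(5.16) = 23.58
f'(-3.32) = 68.27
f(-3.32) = -89.35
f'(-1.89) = 31.62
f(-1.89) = -19.39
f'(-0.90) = 13.43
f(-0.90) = 2.42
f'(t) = 3*t^2 - 10*t + 2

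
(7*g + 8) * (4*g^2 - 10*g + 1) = 28*g^3 - 38*g^2 - 73*g + 8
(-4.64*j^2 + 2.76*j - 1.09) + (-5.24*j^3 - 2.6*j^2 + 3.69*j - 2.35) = -5.24*j^3 - 7.24*j^2 + 6.45*j - 3.44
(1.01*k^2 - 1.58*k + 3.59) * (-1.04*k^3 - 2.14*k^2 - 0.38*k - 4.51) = -1.0504*k^5 - 0.5182*k^4 - 0.7362*k^3 - 11.6373*k^2 + 5.7616*k - 16.1909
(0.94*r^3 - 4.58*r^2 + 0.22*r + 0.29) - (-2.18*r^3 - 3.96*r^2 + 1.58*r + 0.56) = 3.12*r^3 - 0.62*r^2 - 1.36*r - 0.27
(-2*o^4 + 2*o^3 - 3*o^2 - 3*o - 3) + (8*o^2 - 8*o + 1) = -2*o^4 + 2*o^3 + 5*o^2 - 11*o - 2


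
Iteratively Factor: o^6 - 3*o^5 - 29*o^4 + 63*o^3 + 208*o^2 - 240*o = (o)*(o^5 - 3*o^4 - 29*o^3 + 63*o^2 + 208*o - 240) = o*(o + 3)*(o^4 - 6*o^3 - 11*o^2 + 96*o - 80) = o*(o - 5)*(o + 3)*(o^3 - o^2 - 16*o + 16) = o*(o - 5)*(o + 3)*(o + 4)*(o^2 - 5*o + 4) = o*(o - 5)*(o - 4)*(o + 3)*(o + 4)*(o - 1)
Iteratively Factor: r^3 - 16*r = (r - 4)*(r^2 + 4*r) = (r - 4)*(r + 4)*(r)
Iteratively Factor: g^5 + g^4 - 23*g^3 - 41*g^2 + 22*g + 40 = (g + 1)*(g^4 - 23*g^2 - 18*g + 40) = (g - 5)*(g + 1)*(g^3 + 5*g^2 + 2*g - 8) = (g - 5)*(g + 1)*(g + 2)*(g^2 + 3*g - 4) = (g - 5)*(g - 1)*(g + 1)*(g + 2)*(g + 4)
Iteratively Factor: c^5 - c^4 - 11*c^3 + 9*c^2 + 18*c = (c + 1)*(c^4 - 2*c^3 - 9*c^2 + 18*c) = c*(c + 1)*(c^3 - 2*c^2 - 9*c + 18) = c*(c - 2)*(c + 1)*(c^2 - 9) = c*(c - 2)*(c + 1)*(c + 3)*(c - 3)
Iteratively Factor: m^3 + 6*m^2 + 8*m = (m + 4)*(m^2 + 2*m) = (m + 2)*(m + 4)*(m)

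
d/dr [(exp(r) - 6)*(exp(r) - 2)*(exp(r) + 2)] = (3*exp(2*r) - 12*exp(r) - 4)*exp(r)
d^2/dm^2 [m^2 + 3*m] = 2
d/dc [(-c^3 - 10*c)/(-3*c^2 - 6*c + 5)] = (3*c^4 + 12*c^3 - 45*c^2 - 50)/(9*c^4 + 36*c^3 + 6*c^2 - 60*c + 25)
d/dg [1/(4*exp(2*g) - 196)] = -exp(2*g)/(2*(exp(2*g) - 49)^2)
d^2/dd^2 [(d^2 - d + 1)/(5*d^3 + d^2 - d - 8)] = 2*(25*d^6 - 75*d^5 + 150*d^4 + 315*d^3 - 228*d^2 + 93*d + 81)/(125*d^9 + 75*d^8 - 60*d^7 - 629*d^6 - 228*d^5 + 219*d^4 + 1007*d^3 + 168*d^2 - 192*d - 512)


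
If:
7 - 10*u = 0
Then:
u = 7/10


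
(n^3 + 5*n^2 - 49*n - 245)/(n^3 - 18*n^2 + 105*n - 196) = (n^2 + 12*n + 35)/(n^2 - 11*n + 28)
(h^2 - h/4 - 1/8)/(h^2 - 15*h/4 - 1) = (h - 1/2)/(h - 4)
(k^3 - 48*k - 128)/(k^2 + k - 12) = (k^2 - 4*k - 32)/(k - 3)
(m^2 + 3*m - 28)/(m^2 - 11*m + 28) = (m + 7)/(m - 7)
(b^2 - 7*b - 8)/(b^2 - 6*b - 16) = (b + 1)/(b + 2)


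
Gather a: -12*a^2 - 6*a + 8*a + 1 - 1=-12*a^2 + 2*a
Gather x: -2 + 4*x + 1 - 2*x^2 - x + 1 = -2*x^2 + 3*x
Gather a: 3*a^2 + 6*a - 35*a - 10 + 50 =3*a^2 - 29*a + 40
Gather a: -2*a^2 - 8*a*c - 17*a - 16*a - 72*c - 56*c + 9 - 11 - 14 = -2*a^2 + a*(-8*c - 33) - 128*c - 16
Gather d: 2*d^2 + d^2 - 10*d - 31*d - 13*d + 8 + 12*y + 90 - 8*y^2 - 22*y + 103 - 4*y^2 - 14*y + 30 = 3*d^2 - 54*d - 12*y^2 - 24*y + 231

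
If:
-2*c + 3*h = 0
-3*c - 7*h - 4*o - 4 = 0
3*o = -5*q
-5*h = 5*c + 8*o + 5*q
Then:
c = -4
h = -8/3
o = 20/3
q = -4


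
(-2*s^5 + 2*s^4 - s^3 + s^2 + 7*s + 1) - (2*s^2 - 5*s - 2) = -2*s^5 + 2*s^4 - s^3 - s^2 + 12*s + 3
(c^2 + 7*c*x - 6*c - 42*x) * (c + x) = c^3 + 8*c^2*x - 6*c^2 + 7*c*x^2 - 48*c*x - 42*x^2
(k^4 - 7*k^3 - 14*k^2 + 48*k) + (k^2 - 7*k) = k^4 - 7*k^3 - 13*k^2 + 41*k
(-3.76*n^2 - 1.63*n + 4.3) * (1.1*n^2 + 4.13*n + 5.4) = -4.136*n^4 - 17.3218*n^3 - 22.3059*n^2 + 8.957*n + 23.22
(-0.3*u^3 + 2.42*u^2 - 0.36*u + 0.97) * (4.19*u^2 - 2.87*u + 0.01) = -1.257*u^5 + 11.0008*u^4 - 8.4568*u^3 + 5.1217*u^2 - 2.7875*u + 0.0097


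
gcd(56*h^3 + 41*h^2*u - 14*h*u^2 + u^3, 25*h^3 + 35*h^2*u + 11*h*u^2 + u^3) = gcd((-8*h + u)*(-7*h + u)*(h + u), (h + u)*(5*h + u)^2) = h + u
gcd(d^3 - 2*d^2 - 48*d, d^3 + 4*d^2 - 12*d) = d^2 + 6*d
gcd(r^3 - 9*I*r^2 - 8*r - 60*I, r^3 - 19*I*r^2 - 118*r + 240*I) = r^2 - 11*I*r - 30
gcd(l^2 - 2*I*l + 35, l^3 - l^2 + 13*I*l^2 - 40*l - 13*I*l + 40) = l + 5*I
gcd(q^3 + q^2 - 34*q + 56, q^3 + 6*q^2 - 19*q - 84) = q^2 + 3*q - 28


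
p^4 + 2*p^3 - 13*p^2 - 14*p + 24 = (p - 3)*(p - 1)*(p + 2)*(p + 4)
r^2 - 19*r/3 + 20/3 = (r - 5)*(r - 4/3)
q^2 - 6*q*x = q*(q - 6*x)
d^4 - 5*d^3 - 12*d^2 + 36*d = d*(d - 6)*(d - 2)*(d + 3)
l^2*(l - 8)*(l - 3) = l^4 - 11*l^3 + 24*l^2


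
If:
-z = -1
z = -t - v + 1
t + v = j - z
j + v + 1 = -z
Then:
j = 1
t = 3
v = -3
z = 1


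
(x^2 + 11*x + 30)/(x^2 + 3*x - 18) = (x + 5)/(x - 3)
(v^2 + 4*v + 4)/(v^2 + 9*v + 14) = (v + 2)/(v + 7)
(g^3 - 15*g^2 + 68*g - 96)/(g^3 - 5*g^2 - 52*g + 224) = (g - 3)/(g + 7)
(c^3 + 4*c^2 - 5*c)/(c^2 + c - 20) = c*(c - 1)/(c - 4)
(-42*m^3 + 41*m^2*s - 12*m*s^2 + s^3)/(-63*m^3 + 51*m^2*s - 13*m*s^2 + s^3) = (-2*m + s)/(-3*m + s)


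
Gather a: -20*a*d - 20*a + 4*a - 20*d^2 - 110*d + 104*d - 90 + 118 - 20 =a*(-20*d - 16) - 20*d^2 - 6*d + 8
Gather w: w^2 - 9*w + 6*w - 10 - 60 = w^2 - 3*w - 70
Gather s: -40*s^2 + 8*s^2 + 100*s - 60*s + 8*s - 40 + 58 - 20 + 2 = -32*s^2 + 48*s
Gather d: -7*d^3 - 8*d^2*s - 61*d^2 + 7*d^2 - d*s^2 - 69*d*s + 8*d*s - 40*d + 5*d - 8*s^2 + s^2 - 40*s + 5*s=-7*d^3 + d^2*(-8*s - 54) + d*(-s^2 - 61*s - 35) - 7*s^2 - 35*s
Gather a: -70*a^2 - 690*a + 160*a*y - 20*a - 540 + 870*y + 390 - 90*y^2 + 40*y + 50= -70*a^2 + a*(160*y - 710) - 90*y^2 + 910*y - 100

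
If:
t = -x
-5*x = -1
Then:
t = -1/5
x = 1/5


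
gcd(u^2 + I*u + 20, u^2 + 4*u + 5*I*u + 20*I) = u + 5*I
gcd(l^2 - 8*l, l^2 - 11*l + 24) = l - 8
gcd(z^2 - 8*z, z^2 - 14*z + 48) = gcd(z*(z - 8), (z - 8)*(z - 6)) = z - 8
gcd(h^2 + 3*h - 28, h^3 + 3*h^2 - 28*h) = h^2 + 3*h - 28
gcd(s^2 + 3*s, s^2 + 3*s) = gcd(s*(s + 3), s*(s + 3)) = s^2 + 3*s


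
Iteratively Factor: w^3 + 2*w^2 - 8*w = (w)*(w^2 + 2*w - 8) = w*(w - 2)*(w + 4)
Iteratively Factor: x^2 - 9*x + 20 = (x - 4)*(x - 5)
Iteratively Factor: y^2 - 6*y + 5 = (y - 5)*(y - 1)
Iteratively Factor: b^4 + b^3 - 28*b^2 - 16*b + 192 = (b + 4)*(b^3 - 3*b^2 - 16*b + 48) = (b + 4)^2*(b^2 - 7*b + 12) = (b - 4)*(b + 4)^2*(b - 3)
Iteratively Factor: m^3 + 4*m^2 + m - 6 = (m - 1)*(m^2 + 5*m + 6) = (m - 1)*(m + 3)*(m + 2)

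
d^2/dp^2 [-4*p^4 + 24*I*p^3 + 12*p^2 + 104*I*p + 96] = -48*p^2 + 144*I*p + 24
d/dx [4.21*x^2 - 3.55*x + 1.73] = 8.42*x - 3.55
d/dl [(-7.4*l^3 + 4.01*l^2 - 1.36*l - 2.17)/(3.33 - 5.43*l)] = (80.364*l^3 - 95.7003*l^2 + 26.7066*l - 16.3119)/(29.4849*l^2 - 36.1638*l + 11.0889)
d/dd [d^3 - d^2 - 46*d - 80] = 3*d^2 - 2*d - 46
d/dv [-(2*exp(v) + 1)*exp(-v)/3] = exp(-v)/3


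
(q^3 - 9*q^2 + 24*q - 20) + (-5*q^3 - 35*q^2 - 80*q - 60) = -4*q^3 - 44*q^2 - 56*q - 80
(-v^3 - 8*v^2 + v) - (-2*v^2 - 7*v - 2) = -v^3 - 6*v^2 + 8*v + 2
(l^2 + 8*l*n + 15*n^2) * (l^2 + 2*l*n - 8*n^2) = l^4 + 10*l^3*n + 23*l^2*n^2 - 34*l*n^3 - 120*n^4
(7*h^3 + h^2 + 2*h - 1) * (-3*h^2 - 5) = -21*h^5 - 3*h^4 - 41*h^3 - 2*h^2 - 10*h + 5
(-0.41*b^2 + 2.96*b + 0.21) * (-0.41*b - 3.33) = 0.1681*b^3 + 0.1517*b^2 - 9.9429*b - 0.6993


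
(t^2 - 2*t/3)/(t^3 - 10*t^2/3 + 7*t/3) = (3*t - 2)/(3*t^2 - 10*t + 7)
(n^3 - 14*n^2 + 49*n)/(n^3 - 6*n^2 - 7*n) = (n - 7)/(n + 1)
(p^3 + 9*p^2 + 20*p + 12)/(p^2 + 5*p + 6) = (p^2 + 7*p + 6)/(p + 3)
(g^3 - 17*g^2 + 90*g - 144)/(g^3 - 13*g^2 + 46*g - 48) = (g - 6)/(g - 2)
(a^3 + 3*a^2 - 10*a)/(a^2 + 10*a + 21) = a*(a^2 + 3*a - 10)/(a^2 + 10*a + 21)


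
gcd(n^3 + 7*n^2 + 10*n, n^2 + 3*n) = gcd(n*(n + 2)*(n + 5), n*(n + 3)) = n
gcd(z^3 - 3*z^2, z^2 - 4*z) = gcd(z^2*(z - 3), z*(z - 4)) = z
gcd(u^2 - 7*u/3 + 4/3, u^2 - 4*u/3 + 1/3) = u - 1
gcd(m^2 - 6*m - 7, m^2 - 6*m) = 1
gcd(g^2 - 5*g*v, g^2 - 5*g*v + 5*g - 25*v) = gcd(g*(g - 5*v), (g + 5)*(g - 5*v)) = -g + 5*v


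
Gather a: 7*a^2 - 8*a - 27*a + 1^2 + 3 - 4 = 7*a^2 - 35*a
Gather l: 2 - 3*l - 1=1 - 3*l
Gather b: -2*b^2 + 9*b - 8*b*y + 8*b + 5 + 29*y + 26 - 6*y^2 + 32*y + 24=-2*b^2 + b*(17 - 8*y) - 6*y^2 + 61*y + 55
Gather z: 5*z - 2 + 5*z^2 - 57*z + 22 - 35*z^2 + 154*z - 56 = -30*z^2 + 102*z - 36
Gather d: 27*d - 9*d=18*d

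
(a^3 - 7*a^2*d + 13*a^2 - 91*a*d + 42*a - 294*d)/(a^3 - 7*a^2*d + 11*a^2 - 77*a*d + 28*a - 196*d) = (a + 6)/(a + 4)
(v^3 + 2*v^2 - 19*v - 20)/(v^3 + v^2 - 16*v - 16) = (v + 5)/(v + 4)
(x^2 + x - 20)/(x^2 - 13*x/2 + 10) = 2*(x + 5)/(2*x - 5)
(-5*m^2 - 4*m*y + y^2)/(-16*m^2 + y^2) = (5*m^2 + 4*m*y - y^2)/(16*m^2 - y^2)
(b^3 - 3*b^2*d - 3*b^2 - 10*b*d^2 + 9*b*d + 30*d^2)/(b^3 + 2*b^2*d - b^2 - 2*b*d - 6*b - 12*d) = (b - 5*d)/(b + 2)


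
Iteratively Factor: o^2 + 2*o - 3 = (o + 3)*(o - 1)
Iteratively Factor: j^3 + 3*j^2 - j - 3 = (j - 1)*(j^2 + 4*j + 3) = (j - 1)*(j + 1)*(j + 3)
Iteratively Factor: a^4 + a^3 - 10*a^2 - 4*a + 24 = (a - 2)*(a^3 + 3*a^2 - 4*a - 12) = (a - 2)^2*(a^2 + 5*a + 6) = (a - 2)^2*(a + 2)*(a + 3)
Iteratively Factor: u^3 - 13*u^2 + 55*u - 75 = (u - 5)*(u^2 - 8*u + 15) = (u - 5)*(u - 3)*(u - 5)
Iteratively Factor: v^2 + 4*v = (v + 4)*(v)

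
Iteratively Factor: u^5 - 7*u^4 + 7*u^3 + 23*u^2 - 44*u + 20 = (u - 2)*(u^4 - 5*u^3 - 3*u^2 + 17*u - 10) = (u - 2)*(u - 1)*(u^3 - 4*u^2 - 7*u + 10) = (u - 2)*(u - 1)^2*(u^2 - 3*u - 10) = (u - 2)*(u - 1)^2*(u + 2)*(u - 5)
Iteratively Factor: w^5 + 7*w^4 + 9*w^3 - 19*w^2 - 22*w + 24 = (w + 2)*(w^4 + 5*w^3 - w^2 - 17*w + 12) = (w + 2)*(w + 3)*(w^3 + 2*w^2 - 7*w + 4) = (w + 2)*(w + 3)*(w + 4)*(w^2 - 2*w + 1) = (w - 1)*(w + 2)*(w + 3)*(w + 4)*(w - 1)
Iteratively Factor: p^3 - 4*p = (p)*(p^2 - 4) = p*(p + 2)*(p - 2)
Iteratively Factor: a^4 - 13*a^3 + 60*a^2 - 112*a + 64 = (a - 4)*(a^3 - 9*a^2 + 24*a - 16) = (a - 4)^2*(a^2 - 5*a + 4) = (a - 4)^2*(a - 1)*(a - 4)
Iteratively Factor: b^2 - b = (b - 1)*(b)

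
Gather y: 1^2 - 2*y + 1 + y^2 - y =y^2 - 3*y + 2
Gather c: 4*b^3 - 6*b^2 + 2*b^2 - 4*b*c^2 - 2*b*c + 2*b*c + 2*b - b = 4*b^3 - 4*b^2 - 4*b*c^2 + b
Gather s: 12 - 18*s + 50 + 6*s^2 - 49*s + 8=6*s^2 - 67*s + 70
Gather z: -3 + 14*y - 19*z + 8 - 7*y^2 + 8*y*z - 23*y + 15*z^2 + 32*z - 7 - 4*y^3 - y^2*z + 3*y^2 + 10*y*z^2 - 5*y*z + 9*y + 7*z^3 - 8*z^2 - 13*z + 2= -4*y^3 - 4*y^2 + 7*z^3 + z^2*(10*y + 7) + z*(-y^2 + 3*y)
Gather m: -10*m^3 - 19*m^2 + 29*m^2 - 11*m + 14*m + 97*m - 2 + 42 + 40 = -10*m^3 + 10*m^2 + 100*m + 80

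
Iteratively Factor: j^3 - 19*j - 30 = (j + 3)*(j^2 - 3*j - 10) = (j - 5)*(j + 3)*(j + 2)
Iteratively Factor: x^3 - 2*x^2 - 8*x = (x + 2)*(x^2 - 4*x) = x*(x + 2)*(x - 4)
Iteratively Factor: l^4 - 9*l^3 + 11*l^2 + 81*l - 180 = (l - 3)*(l^3 - 6*l^2 - 7*l + 60) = (l - 3)*(l + 3)*(l^2 - 9*l + 20) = (l - 4)*(l - 3)*(l + 3)*(l - 5)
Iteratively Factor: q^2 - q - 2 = (q - 2)*(q + 1)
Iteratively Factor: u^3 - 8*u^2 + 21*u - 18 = (u - 3)*(u^2 - 5*u + 6) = (u - 3)*(u - 2)*(u - 3)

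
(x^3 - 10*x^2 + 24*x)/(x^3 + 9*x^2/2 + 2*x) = 2*(x^2 - 10*x + 24)/(2*x^2 + 9*x + 4)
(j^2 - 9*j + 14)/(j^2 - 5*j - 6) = (-j^2 + 9*j - 14)/(-j^2 + 5*j + 6)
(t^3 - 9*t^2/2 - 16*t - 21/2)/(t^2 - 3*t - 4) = (2*t^2 - 11*t - 21)/(2*(t - 4))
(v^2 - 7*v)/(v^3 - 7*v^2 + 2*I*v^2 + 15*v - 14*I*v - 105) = v/(v^2 + 2*I*v + 15)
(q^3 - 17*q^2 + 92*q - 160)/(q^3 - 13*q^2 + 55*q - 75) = (q^2 - 12*q + 32)/(q^2 - 8*q + 15)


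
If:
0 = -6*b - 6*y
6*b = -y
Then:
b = 0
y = 0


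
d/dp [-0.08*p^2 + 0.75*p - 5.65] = 0.75 - 0.16*p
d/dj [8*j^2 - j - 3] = 16*j - 1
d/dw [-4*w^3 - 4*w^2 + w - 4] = -12*w^2 - 8*w + 1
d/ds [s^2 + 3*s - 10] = 2*s + 3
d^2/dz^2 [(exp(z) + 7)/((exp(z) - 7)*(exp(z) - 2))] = (exp(4*z) + 37*exp(3*z) - 273*exp(2*z) + 301*exp(z) + 1078)*exp(z)/(exp(6*z) - 27*exp(5*z) + 285*exp(4*z) - 1485*exp(3*z) + 3990*exp(2*z) - 5292*exp(z) + 2744)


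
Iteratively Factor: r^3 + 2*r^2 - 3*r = (r)*(r^2 + 2*r - 3) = r*(r + 3)*(r - 1)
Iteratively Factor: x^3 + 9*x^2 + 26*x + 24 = (x + 4)*(x^2 + 5*x + 6) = (x + 3)*(x + 4)*(x + 2)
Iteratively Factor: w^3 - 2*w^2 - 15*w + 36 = (w + 4)*(w^2 - 6*w + 9) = (w - 3)*(w + 4)*(w - 3)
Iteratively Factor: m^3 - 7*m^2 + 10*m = (m)*(m^2 - 7*m + 10) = m*(m - 2)*(m - 5)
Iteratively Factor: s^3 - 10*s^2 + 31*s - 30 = (s - 2)*(s^2 - 8*s + 15) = (s - 5)*(s - 2)*(s - 3)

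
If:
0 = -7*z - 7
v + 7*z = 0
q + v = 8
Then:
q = 1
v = 7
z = -1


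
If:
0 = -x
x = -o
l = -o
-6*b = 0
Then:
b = 0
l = 0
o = 0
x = 0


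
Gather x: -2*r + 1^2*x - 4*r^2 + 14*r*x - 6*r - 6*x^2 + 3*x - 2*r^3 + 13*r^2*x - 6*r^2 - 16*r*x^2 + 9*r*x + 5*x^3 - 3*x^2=-2*r^3 - 10*r^2 - 8*r + 5*x^3 + x^2*(-16*r - 9) + x*(13*r^2 + 23*r + 4)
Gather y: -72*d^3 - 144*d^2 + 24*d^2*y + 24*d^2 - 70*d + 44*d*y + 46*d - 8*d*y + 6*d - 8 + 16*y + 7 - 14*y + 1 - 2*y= -72*d^3 - 120*d^2 - 18*d + y*(24*d^2 + 36*d)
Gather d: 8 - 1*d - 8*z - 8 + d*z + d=d*z - 8*z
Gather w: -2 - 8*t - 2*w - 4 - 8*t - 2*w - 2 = -16*t - 4*w - 8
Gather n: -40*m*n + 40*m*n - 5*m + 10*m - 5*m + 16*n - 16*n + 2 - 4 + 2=0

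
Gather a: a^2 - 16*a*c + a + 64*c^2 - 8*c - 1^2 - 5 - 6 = a^2 + a*(1 - 16*c) + 64*c^2 - 8*c - 12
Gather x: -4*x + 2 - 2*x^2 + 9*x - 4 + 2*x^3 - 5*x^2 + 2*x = 2*x^3 - 7*x^2 + 7*x - 2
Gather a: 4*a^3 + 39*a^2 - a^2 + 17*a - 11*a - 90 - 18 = 4*a^3 + 38*a^2 + 6*a - 108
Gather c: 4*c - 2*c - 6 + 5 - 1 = 2*c - 2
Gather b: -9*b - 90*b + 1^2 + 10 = 11 - 99*b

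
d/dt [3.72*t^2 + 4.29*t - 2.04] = 7.44*t + 4.29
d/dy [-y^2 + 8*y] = 8 - 2*y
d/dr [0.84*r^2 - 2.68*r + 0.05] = 1.68*r - 2.68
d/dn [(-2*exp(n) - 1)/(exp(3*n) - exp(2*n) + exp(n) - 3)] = ((2*exp(n) + 1)*(3*exp(2*n) - 2*exp(n) + 1) - 2*exp(3*n) + 2*exp(2*n) - 2*exp(n) + 6)*exp(n)/(exp(3*n) - exp(2*n) + exp(n) - 3)^2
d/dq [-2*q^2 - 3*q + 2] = -4*q - 3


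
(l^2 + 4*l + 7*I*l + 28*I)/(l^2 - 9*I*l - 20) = (l^2 + l*(4 + 7*I) + 28*I)/(l^2 - 9*I*l - 20)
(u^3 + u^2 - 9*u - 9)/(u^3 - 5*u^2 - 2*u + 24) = (u^2 + 4*u + 3)/(u^2 - 2*u - 8)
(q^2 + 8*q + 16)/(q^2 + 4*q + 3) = (q^2 + 8*q + 16)/(q^2 + 4*q + 3)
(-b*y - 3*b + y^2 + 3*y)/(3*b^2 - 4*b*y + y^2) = (y + 3)/(-3*b + y)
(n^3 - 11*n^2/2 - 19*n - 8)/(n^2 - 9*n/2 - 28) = (2*n^2 + 5*n + 2)/(2*n + 7)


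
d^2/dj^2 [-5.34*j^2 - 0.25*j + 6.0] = -10.6800000000000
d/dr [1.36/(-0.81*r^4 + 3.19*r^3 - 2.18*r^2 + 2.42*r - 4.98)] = (4.4064*r^3 - 13.0152*r^2 + 5.9296*r - 3.2912)/(0.81*r^4 - 3.19*r^3 + 2.18*r^2 - 2.42*r + 4.98)^2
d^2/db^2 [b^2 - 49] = 2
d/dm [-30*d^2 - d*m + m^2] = -d + 2*m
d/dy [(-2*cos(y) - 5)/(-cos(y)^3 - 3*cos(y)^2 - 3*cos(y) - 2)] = (4*cos(y)^3 + 21*cos(y)^2 + 30*cos(y) + 11)*sin(y)/((cos(y) + 2)^2*(cos(y)^2 + cos(y) + 1)^2)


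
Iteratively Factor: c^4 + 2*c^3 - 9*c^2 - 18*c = (c)*(c^3 + 2*c^2 - 9*c - 18) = c*(c + 2)*(c^2 - 9) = c*(c - 3)*(c + 2)*(c + 3)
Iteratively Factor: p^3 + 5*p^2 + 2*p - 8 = (p + 4)*(p^2 + p - 2) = (p - 1)*(p + 4)*(p + 2)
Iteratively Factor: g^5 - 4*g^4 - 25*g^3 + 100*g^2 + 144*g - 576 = (g + 3)*(g^4 - 7*g^3 - 4*g^2 + 112*g - 192) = (g + 3)*(g + 4)*(g^3 - 11*g^2 + 40*g - 48) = (g - 4)*(g + 3)*(g + 4)*(g^2 - 7*g + 12) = (g - 4)*(g - 3)*(g + 3)*(g + 4)*(g - 4)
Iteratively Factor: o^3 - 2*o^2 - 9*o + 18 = (o - 3)*(o^2 + o - 6) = (o - 3)*(o + 3)*(o - 2)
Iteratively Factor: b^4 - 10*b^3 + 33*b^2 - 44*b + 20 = (b - 2)*(b^3 - 8*b^2 + 17*b - 10) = (b - 2)^2*(b^2 - 6*b + 5) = (b - 5)*(b - 2)^2*(b - 1)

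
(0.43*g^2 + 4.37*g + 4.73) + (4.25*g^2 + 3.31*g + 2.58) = 4.68*g^2 + 7.68*g + 7.31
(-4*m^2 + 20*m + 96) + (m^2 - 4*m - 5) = -3*m^2 + 16*m + 91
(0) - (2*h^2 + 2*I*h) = -2*h^2 - 2*I*h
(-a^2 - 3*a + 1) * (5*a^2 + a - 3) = -5*a^4 - 16*a^3 + 5*a^2 + 10*a - 3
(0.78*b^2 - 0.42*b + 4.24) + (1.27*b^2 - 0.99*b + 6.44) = 2.05*b^2 - 1.41*b + 10.68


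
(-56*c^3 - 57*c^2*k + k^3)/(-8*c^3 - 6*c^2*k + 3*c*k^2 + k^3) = (56*c^2 + c*k - k^2)/(8*c^2 - 2*c*k - k^2)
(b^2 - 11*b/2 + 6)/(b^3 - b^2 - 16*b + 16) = (b - 3/2)/(b^2 + 3*b - 4)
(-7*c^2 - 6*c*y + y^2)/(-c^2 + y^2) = (-7*c + y)/(-c + y)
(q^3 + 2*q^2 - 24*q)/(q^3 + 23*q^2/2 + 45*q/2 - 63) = 2*q*(q - 4)/(2*q^2 + 11*q - 21)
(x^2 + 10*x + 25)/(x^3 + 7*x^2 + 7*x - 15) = (x + 5)/(x^2 + 2*x - 3)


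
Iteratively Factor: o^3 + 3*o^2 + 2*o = (o + 2)*(o^2 + o) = (o + 1)*(o + 2)*(o)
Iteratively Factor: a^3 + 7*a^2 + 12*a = (a + 3)*(a^2 + 4*a) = (a + 3)*(a + 4)*(a)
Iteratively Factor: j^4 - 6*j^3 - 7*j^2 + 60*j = (j)*(j^3 - 6*j^2 - 7*j + 60) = j*(j - 4)*(j^2 - 2*j - 15) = j*(j - 4)*(j + 3)*(j - 5)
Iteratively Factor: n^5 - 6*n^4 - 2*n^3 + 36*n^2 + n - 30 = (n - 5)*(n^4 - n^3 - 7*n^2 + n + 6) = (n - 5)*(n + 1)*(n^3 - 2*n^2 - 5*n + 6) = (n - 5)*(n + 1)*(n + 2)*(n^2 - 4*n + 3) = (n - 5)*(n - 3)*(n + 1)*(n + 2)*(n - 1)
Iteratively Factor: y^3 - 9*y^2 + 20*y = (y - 4)*(y^2 - 5*y) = (y - 5)*(y - 4)*(y)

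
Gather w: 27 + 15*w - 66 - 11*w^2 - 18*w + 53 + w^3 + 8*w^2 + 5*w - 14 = w^3 - 3*w^2 + 2*w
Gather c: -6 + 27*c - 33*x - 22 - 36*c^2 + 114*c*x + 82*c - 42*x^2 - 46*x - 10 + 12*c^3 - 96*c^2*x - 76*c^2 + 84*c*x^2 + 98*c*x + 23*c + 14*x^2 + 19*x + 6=12*c^3 + c^2*(-96*x - 112) + c*(84*x^2 + 212*x + 132) - 28*x^2 - 60*x - 32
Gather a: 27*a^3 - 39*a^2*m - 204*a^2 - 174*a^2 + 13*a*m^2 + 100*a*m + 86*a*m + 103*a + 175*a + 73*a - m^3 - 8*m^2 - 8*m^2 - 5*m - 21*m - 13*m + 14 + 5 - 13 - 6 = 27*a^3 + a^2*(-39*m - 378) + a*(13*m^2 + 186*m + 351) - m^3 - 16*m^2 - 39*m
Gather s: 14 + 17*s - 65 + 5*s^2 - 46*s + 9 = 5*s^2 - 29*s - 42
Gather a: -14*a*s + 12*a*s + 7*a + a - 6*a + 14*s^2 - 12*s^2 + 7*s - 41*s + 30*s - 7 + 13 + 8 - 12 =a*(2 - 2*s) + 2*s^2 - 4*s + 2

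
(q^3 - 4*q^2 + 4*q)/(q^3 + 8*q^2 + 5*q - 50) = q*(q - 2)/(q^2 + 10*q + 25)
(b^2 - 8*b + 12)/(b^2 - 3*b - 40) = (-b^2 + 8*b - 12)/(-b^2 + 3*b + 40)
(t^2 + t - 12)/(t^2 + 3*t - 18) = (t + 4)/(t + 6)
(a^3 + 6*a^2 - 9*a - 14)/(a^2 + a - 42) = (a^2 - a - 2)/(a - 6)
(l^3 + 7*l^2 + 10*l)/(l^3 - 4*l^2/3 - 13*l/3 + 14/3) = 3*l*(l + 5)/(3*l^2 - 10*l + 7)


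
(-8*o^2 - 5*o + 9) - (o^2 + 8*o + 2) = -9*o^2 - 13*o + 7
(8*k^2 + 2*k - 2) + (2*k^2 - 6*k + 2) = 10*k^2 - 4*k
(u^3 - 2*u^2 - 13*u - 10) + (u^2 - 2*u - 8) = u^3 - u^2 - 15*u - 18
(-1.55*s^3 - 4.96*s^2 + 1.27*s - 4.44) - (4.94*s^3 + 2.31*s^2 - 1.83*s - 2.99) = -6.49*s^3 - 7.27*s^2 + 3.1*s - 1.45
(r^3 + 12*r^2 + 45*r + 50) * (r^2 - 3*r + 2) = r^5 + 9*r^4 + 11*r^3 - 61*r^2 - 60*r + 100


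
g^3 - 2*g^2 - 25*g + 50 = (g - 5)*(g - 2)*(g + 5)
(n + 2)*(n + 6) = n^2 + 8*n + 12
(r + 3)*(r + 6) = r^2 + 9*r + 18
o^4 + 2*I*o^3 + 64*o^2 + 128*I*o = o*(o - 8*I)*(o + 2*I)*(o + 8*I)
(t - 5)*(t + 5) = t^2 - 25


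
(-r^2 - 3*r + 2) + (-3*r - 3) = -r^2 - 6*r - 1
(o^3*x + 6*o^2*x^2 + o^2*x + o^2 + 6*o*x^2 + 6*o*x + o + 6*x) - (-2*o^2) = o^3*x + 6*o^2*x^2 + o^2*x + 3*o^2 + 6*o*x^2 + 6*o*x + o + 6*x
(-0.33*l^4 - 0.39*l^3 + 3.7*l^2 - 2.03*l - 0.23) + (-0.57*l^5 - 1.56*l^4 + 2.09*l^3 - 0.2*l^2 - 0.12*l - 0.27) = -0.57*l^5 - 1.89*l^4 + 1.7*l^3 + 3.5*l^2 - 2.15*l - 0.5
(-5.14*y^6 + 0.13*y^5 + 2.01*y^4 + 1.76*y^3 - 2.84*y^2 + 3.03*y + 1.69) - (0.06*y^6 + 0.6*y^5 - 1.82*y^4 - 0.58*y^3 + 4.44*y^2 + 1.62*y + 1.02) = -5.2*y^6 - 0.47*y^5 + 3.83*y^4 + 2.34*y^3 - 7.28*y^2 + 1.41*y + 0.67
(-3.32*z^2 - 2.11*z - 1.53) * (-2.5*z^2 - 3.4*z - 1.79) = 8.3*z^4 + 16.563*z^3 + 16.9418*z^2 + 8.9789*z + 2.7387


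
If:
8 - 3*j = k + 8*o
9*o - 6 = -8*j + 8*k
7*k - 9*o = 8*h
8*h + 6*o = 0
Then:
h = -483/710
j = 42/355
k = 138/355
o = 322/355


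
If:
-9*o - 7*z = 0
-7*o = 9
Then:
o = -9/7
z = 81/49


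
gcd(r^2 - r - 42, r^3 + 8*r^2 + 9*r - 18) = r + 6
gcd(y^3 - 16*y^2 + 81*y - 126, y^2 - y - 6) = y - 3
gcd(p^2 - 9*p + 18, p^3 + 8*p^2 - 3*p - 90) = p - 3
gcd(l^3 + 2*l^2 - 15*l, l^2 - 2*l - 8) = 1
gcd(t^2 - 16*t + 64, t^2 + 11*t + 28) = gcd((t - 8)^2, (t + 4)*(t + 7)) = 1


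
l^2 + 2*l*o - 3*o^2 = (l - o)*(l + 3*o)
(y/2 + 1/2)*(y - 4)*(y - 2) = y^3/2 - 5*y^2/2 + y + 4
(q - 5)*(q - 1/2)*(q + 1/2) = q^3 - 5*q^2 - q/4 + 5/4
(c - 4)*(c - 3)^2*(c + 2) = c^4 - 8*c^3 + 13*c^2 + 30*c - 72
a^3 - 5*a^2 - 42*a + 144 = (a - 8)*(a - 3)*(a + 6)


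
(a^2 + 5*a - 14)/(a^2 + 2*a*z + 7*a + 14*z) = (a - 2)/(a + 2*z)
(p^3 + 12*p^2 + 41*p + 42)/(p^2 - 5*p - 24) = (p^2 + 9*p + 14)/(p - 8)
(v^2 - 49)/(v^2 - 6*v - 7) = (v + 7)/(v + 1)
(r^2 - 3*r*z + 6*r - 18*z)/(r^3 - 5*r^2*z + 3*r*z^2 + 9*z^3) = (-r - 6)/(-r^2 + 2*r*z + 3*z^2)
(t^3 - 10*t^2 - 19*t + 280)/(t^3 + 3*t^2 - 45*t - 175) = (t - 8)/(t + 5)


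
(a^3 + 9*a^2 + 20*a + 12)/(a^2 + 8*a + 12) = a + 1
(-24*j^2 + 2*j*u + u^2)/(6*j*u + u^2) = (-4*j + u)/u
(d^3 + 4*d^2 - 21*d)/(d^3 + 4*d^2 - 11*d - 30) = d*(d + 7)/(d^2 + 7*d + 10)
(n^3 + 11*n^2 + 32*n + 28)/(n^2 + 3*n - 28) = (n^2 + 4*n + 4)/(n - 4)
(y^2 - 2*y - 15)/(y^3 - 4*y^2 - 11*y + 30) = 1/(y - 2)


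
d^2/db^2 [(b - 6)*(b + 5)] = 2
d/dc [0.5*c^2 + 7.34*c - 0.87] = 1.0*c + 7.34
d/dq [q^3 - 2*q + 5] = 3*q^2 - 2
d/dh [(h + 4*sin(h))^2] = 2*(h + 4*sin(h))*(4*cos(h) + 1)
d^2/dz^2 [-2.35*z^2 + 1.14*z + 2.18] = -4.70000000000000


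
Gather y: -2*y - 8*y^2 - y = -8*y^2 - 3*y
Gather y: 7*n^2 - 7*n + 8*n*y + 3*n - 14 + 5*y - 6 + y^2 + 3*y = 7*n^2 - 4*n + y^2 + y*(8*n + 8) - 20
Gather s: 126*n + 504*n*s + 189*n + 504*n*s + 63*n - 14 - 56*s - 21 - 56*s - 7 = 378*n + s*(1008*n - 112) - 42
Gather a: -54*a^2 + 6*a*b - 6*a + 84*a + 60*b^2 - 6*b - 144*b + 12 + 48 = -54*a^2 + a*(6*b + 78) + 60*b^2 - 150*b + 60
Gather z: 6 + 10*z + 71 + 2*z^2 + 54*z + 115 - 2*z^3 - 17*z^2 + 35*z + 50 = -2*z^3 - 15*z^2 + 99*z + 242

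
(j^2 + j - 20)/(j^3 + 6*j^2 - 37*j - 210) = (j - 4)/(j^2 + j - 42)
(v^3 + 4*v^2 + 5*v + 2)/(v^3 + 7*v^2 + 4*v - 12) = (v^2 + 2*v + 1)/(v^2 + 5*v - 6)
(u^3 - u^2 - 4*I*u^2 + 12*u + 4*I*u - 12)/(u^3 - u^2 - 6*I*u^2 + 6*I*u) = (u + 2*I)/u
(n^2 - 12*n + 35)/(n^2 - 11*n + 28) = (n - 5)/(n - 4)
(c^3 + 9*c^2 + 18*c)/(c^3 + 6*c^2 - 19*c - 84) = c*(c + 6)/(c^2 + 3*c - 28)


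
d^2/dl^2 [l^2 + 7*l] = 2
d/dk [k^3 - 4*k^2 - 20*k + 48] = 3*k^2 - 8*k - 20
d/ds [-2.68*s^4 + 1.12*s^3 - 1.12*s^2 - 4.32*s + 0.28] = -10.72*s^3 + 3.36*s^2 - 2.24*s - 4.32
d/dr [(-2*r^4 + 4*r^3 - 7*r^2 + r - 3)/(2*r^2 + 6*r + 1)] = (-8*r^5 - 28*r^4 + 40*r^3 - 32*r^2 - 2*r + 19)/(4*r^4 + 24*r^3 + 40*r^2 + 12*r + 1)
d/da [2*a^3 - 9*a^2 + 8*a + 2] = 6*a^2 - 18*a + 8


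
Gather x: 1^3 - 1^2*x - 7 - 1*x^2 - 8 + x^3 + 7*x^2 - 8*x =x^3 + 6*x^2 - 9*x - 14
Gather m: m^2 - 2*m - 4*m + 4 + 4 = m^2 - 6*m + 8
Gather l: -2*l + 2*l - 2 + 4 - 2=0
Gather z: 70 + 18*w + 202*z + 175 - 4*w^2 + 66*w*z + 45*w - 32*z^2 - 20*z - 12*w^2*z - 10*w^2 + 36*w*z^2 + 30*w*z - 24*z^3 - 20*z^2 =-14*w^2 + 63*w - 24*z^3 + z^2*(36*w - 52) + z*(-12*w^2 + 96*w + 182) + 245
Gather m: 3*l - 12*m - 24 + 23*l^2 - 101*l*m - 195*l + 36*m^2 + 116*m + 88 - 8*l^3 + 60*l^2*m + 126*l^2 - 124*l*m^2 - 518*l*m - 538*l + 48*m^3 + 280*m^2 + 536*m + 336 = -8*l^3 + 149*l^2 - 730*l + 48*m^3 + m^2*(316 - 124*l) + m*(60*l^2 - 619*l + 640) + 400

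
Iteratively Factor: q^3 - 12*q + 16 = (q - 2)*(q^2 + 2*q - 8) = (q - 2)*(q + 4)*(q - 2)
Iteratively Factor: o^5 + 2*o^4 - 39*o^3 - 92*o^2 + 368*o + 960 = (o - 5)*(o^4 + 7*o^3 - 4*o^2 - 112*o - 192) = (o - 5)*(o + 3)*(o^3 + 4*o^2 - 16*o - 64) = (o - 5)*(o - 4)*(o + 3)*(o^2 + 8*o + 16) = (o - 5)*(o - 4)*(o + 3)*(o + 4)*(o + 4)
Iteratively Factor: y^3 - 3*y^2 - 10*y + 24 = (y + 3)*(y^2 - 6*y + 8) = (y - 2)*(y + 3)*(y - 4)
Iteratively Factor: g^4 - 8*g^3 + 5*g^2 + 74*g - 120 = (g + 3)*(g^3 - 11*g^2 + 38*g - 40) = (g - 5)*(g + 3)*(g^2 - 6*g + 8) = (g - 5)*(g - 2)*(g + 3)*(g - 4)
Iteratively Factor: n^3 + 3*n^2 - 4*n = (n - 1)*(n^2 + 4*n) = n*(n - 1)*(n + 4)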